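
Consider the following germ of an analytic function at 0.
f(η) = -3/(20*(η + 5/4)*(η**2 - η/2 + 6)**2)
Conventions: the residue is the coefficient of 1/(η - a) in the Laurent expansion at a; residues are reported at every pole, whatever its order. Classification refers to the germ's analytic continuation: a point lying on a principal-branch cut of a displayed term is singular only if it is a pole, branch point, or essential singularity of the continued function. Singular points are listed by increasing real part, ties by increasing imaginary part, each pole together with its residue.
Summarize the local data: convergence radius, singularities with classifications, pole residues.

Radius of convergence at 0: 5/4.
At -5/4: a pole of order 1; residue -192/85805.
At (1/4) - ((1/4)*sqrt(95))*i: a pole of order 2; residue (96/85805) - ((92448/774390125)*sqrt(95))*i.
At (1/4) + ((1/4)*sqrt(95))*i: a pole of order 2; residue (96/85805) + ((92448/774390125)*sqrt(95))*i.

Denominator factor (η + 5/4): pole of order 1 at -5/4, modulus 5/4.
Denominator factor (η**2 - η/2 + 6)^2: discriminant -95/4, complex-conjugate roots (1/4) + ((1/4)*sqrt(95))*i and (1/4) - ((1/4)*sqrt(95))*i; poles of order 2, moduli sqrt(6) and sqrt(6).
The radius of convergence is the smallest modulus among the singular points: 5/4.
At the order-1 pole -5/4 set g(η) = (η - (-5/4))*f(η) = -3/(20*(η**2 - η/2 + 6)**2).
Simple pole: residue = g(a) at a = -5/4, which is -192/85805.
The factor η**2 - η/2 + 6 splits as (η - a)(η - a') with a = (1/4) - ((1/4)*sqrt(95))*i, a' = (1/4) + ((1/4)*sqrt(95))*i. At the order-2 pole a set g(η) = (η - a)^2*f(η) = [-3/(20*(η + 5/4))] / (η - a')^2.
Order-2 pole: residue = g'(a); g'((1/4) - ((1/4)*sqrt(95))*i) = (96/85805) - ((92448/774390125)*sqrt(95))*i, so the residue is (96/85805) - ((92448/774390125)*sqrt(95))*i.
The factor η**2 - η/2 + 6 splits as (η - a)(η - a') with a = (1/4) + ((1/4)*sqrt(95))*i, a' = (1/4) - ((1/4)*sqrt(95))*i. At the order-2 pole a set g(η) = (η - a)^2*f(η) = [-3/(20*(η + 5/4))] / (η - a')^2.
Order-2 pole: residue = g'(a); g'((1/4) + ((1/4)*sqrt(95))*i) = (96/85805) + ((92448/774390125)*sqrt(95))*i, so the residue is (96/85805) + ((92448/774390125)*sqrt(95))*i.
List the singular points by increasing real part (a conjugate pair: the negative imaginary part first).


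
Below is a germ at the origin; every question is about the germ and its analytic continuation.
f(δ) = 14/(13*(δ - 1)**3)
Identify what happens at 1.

The point is a pole of order 3.

The denominator factor δ - 1 vanishes at 1 and appears to the power 3; the numerator there equals 14/13, nonzero, and no other factor vanishes.
Hence a pole whose order is the multiplicity, 3.


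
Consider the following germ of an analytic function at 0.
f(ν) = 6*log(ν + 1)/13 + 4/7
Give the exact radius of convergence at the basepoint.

The radius of convergence is 1.

Branch term (6/13)*log(1 - ν/(-1)): its argument vanishes at ν = -1, a logarithmic branch point, modulus 1.
The radius of convergence is the smallest modulus among the singular points: 1.


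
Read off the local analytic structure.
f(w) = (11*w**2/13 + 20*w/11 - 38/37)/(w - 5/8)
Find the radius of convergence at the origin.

Denominator factor (w - 5/8): pole of order 1 at 5/8, modulus 5/8.
The radius of convergence is the smallest modulus among the singular points: 5/8.

The radius of convergence is 5/8.


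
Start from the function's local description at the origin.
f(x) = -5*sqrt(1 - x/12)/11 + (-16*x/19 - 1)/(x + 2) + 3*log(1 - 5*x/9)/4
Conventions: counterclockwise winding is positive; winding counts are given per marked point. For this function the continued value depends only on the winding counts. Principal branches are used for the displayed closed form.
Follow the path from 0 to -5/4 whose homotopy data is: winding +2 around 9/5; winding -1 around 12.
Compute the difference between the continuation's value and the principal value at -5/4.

The rational part is single-valued and drops out of the difference; each branch term changes only by its own monodromy.
(-5/11)*sqrt(1 - x/(12)): winding -1 is odd, the square root flips sign, contributing -2*(-5/11)*sqrt(1 - (-5/4)/(12)) = -2*(-5/11)*sqrt(53/48) = (5/66)*sqrt(159).
(3/4)*log(1 - x/(9/5)): each positive loop around 9/5 adds 2*pi*i to the log, so winding +2 contributes (3/4)*(2)*2*pi*i = (3)*pi*i.
Summing the contributions at x = -5/4 gives ((5/66)*sqrt(159)) + ((3)*pi)*i.

Continued minus principal equals ((5/66)*sqrt(159)) + ((3)*pi)*i.


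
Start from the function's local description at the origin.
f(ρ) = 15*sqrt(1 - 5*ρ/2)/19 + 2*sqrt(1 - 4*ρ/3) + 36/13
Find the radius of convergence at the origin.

Branch term (15/19)*sqrt(1 - ρ/(2/5)): its argument vanishes at ρ = 2/5, a square-root branch point, modulus 2/5.
Branch term (2)*sqrt(1 - ρ/(3/4)): its argument vanishes at ρ = 3/4, a square-root branch point, modulus 3/4.
The radius of convergence is the smallest modulus among the singular points: 2/5.

The radius of convergence is 2/5.


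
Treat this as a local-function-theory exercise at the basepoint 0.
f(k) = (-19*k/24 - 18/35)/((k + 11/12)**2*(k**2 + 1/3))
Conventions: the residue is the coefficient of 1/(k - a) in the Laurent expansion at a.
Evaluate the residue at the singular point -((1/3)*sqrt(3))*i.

The factor k**2 + 1/3 splits as (k - a)(k - a') with a = -((1/3)*sqrt(3))*i, a' = ((1/3)*sqrt(3))*i. At the order-1 pole a set g(k) = (k - a)*f(k) = [(-19*k/24 - 18/35)/(k + 11/12)**2] / (k - a').
Simple pole: residue = g(a) at a = -((1/3)*sqrt(3))*i, which is (196509/999635) - ((270168/999635)*sqrt(3))*i.

The residue is (196509/999635) - ((270168/999635)*sqrt(3))*i.


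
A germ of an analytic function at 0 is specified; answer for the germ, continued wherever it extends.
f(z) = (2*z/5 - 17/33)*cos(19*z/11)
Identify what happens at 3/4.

The point is a regular point.

There is no denominator, hence no pole anywhere.
The factor cos(19*z/11) is entire.
So the germ continues analytically to 3/4.


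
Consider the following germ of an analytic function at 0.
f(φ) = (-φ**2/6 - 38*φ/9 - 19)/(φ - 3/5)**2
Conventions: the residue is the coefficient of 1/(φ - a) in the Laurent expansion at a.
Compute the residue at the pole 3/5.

At the order-2 pole 3/5 set g(φ) = (φ - (3/5))^2*f(φ) = -φ**2/6 - 38*φ/9 - 19.
Order-2 pole: residue = g'(a); g'(3/5) = -199/45, so the residue is -199/45.

The residue is -199/45.


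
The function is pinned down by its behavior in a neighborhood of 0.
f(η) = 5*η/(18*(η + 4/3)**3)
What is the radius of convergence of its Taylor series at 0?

Denominator factor (η + 4/3)^3: pole of order 3 at -4/3, modulus 4/3.
The radius of convergence is the smallest modulus among the singular points: 4/3.

The radius of convergence is 4/3.


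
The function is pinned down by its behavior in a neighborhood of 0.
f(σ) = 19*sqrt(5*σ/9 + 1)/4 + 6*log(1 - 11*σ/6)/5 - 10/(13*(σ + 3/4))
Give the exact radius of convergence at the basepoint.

Denominator factor (σ + 3/4): pole of order 1 at -3/4, modulus 3/4.
Branch term (19/4)*sqrt(1 - σ/(-9/5)): its argument vanishes at σ = -9/5, a square-root branch point, modulus 9/5.
Branch term (6/5)*log(1 - σ/(6/11)): its argument vanishes at σ = 6/11, a logarithmic branch point, modulus 6/11.
The radius of convergence is the smallest modulus among the singular points: 6/11.

The radius of convergence is 6/11.


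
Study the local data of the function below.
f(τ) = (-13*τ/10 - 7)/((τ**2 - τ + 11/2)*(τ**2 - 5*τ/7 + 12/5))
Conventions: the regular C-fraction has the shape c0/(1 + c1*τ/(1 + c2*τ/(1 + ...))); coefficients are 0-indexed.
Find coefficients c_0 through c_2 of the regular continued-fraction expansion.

Taylor coefficients (expand at 0): a_0 = -35/66, a_1 = -3073/8712, a_2 = 203503/1149984.
c0 = a_0 = -35/66. Peel one level at a time: if S = 1 + c*τ/S' with S'(0) = 1, then c is the τ-coefficient of S and S' = c*τ/(S - 1).
S_1 = c0/f = 1 + (-439/660)*τ + (35857/46200)*τ^2 + ...; c1 = -439/660.
S_2 = c1*τ/(S_1 - 1) = 1 + (35857/30730)*τ + ...; c2 = 35857/30730.

The regular C-fraction coefficients are [-35/66, -439/660, 35857/30730].


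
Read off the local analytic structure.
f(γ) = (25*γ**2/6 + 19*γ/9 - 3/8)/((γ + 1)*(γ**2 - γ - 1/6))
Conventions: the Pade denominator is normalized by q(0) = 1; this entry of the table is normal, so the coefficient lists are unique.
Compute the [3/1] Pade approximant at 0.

Taylor coefficients needed (expand at 0): a_0 = 9/4, a_1 = -341/12, a_2 = 2087/12, a_3 = -14447/12, a_4 = 99083/12.
Write the denominator as Q(γ) = 1 + q1*γ. Requiring Q*f - P = O(γ^5) with deg P <= 3 kills the coefficients of γ^4..γ^4 in Q*f:
  γ^4: a_4 + q1*a_3 = 0, i.e. 99083/12 + (-14447/12)*q1 = 0.
Solving this linear system: q1 = 99083/14447.
The numerator is Q*f truncated at degree 3: P0 = a_0 = 9/4; P1 = a_1 + q1*a_0 = -1125593/86682; P2 = a_2 + q1*a_1 = -606069/28894; P3 = a_3 + q1*a_2 = -160799/14447.

The Pade approximant has numerator coefficients [9/4, -1125593/86682, -606069/28894, -160799/14447]; denominator coefficients [1, 99083/14447].


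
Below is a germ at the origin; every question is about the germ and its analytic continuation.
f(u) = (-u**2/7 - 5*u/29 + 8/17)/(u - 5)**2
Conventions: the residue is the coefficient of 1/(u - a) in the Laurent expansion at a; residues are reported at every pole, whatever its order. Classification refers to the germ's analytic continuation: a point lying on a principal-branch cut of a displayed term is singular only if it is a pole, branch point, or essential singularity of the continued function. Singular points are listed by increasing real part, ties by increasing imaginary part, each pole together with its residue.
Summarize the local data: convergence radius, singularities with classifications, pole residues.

Denominator factor (u - 5)^2: pole of order 2 at 5, modulus 5.
The radius of convergence is the smallest modulus among the singular points: 5.
At the order-2 pole 5 set g(u) = (u - (5))^2*f(u) = -u**2/7 - 5*u/29 + 8/17.
Order-2 pole: residue = g'(a); g'(5) = -325/203, so the residue is -325/203.

Radius of convergence at 0: 5.
At 5: a pole of order 2; residue -325/203.


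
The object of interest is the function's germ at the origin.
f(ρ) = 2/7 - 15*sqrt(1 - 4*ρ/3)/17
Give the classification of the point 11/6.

There is no denominator, hence no pole anywhere.
Branch term sqrt(1 - ρ/(3/4)): argument at 11/6 is -13/9, nonzero, so 11/6 is not its branch point (a point on a principal cut is still regular for the continued germ).
So the germ continues analytically to 11/6.

The point is a regular point.


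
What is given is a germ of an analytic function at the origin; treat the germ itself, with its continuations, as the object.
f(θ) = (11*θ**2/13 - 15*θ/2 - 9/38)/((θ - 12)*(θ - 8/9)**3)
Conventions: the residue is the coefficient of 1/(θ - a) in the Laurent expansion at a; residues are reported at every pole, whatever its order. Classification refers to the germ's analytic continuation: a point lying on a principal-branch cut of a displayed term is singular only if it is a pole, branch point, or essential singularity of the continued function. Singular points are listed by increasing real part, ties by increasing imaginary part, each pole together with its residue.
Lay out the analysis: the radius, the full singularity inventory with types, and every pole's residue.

Denominator factor (θ - 8/9)^3: pole of order 3 at 8/9, modulus 8/9.
Denominator factor (θ - 12): pole of order 1 at 12, modulus 12.
The radius of convergence is the smallest modulus among the singular points: 8/9.
At the order-3 pole 8/9 set g(θ) = (θ - (8/9))^3*f(θ) = (11*θ**2/13 - 15*θ/2 - 9/38)/(θ - 12).
Order-3 pole: residue = g''(a)/2; g''(8/9) = -2276667/49400000, so the residue is -2276667/98800000.
At the order-1 pole 12 set g(θ) = (θ - (12))*f(θ) = (11*θ**2/13 - 15*θ/2 - 9/38)/(θ - 8/9)**3.
Simple pole: residue = g(a) at a = 12, which is 2276667/98800000.
List the singular points by increasing real part (a conjugate pair: the negative imaginary part first).

Radius of convergence at 0: 8/9.
At 8/9: a pole of order 3; residue -2276667/98800000.
At 12: a pole of order 1; residue 2276667/98800000.


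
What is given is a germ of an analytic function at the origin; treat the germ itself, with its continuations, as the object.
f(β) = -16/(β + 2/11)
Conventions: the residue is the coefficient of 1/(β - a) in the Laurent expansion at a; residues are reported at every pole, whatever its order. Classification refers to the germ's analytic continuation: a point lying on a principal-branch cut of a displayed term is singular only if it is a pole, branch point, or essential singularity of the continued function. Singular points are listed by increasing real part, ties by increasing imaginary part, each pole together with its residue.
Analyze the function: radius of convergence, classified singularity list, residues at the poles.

Denominator factor (β + 2/11): pole of order 1 at -2/11, modulus 2/11.
The radius of convergence is the smallest modulus among the singular points: 2/11.
At the order-1 pole -2/11 set g(β) = (β - (-2/11))*f(β) = -16.
Simple pole: residue = g(a) at a = -2/11, which is -16.

Radius of convergence at 0: 2/11.
At -2/11: a pole of order 1; residue -16.


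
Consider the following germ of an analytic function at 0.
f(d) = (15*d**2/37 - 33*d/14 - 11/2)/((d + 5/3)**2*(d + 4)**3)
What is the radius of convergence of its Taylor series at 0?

Denominator factor (d + 4)^3: pole of order 3 at -4, modulus 4.
Denominator factor (d + 5/3)^2: pole of order 2 at -5/3, modulus 5/3.
The radius of convergence is the smallest modulus among the singular points: 5/3.

The radius of convergence is 5/3.


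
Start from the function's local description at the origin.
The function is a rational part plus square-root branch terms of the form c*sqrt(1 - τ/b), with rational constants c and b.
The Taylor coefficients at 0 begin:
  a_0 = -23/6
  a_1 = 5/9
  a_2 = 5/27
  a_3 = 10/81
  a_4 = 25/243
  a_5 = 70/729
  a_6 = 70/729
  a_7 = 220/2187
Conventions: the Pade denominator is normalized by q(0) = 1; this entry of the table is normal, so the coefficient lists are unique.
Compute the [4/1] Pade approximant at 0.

Taylor coefficients needed (read off): a_0 = -23/6, a_1 = 5/9, a_2 = 5/27, a_3 = 10/81, a_4 = 25/243, a_5 = 70/729.
Write the denominator as Q(τ) = 1 + q1*τ. Requiring Q*f - P = O(τ^6) with deg P <= 4 kills the coefficients of τ^5..τ^5 in Q*f:
  τ^5: a_5 + q1*a_4 = 0, i.e. 70/729 + (25/243)*q1 = 0.
Solving this linear system: q1 = -14/15.
The numerator is Q*f truncated at degree 4: P0 = a_0 = -23/6; P1 = a_1 + q1*a_0 = 62/15; P2 = a_2 + q1*a_1 = -1/3; P3 = a_3 + q1*a_2 = -4/81; P4 = a_4 + q1*a_3 = -1/81.

The Pade approximant has numerator coefficients [-23/6, 62/15, -1/3, -4/81, -1/81]; denominator coefficients [1, -14/15].


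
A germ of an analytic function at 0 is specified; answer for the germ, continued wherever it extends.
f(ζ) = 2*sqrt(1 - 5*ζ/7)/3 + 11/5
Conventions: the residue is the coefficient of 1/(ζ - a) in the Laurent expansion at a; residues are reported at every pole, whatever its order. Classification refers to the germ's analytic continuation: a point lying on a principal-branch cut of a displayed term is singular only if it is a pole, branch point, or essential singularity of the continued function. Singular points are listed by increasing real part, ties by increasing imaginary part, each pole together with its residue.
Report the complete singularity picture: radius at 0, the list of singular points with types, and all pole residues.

Branch term (2/3)*sqrt(1 - ζ/(7/5)): its argument vanishes at ζ = 7/5, a square-root branch point, modulus 7/5.
The radius of convergence is the smallest modulus among the singular points: 7/5.

Radius of convergence at 0: 7/5.
At 7/5: an algebraic (square-root) branch point.


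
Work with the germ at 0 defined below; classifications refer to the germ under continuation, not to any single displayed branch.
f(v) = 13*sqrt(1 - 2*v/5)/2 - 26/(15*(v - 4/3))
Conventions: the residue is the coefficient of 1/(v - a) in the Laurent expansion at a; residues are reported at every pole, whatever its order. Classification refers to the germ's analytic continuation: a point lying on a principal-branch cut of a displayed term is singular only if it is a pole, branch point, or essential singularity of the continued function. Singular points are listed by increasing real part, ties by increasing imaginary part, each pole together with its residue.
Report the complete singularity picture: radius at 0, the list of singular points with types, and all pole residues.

Denominator factor (v - 4/3): pole of order 1 at 4/3, modulus 4/3.
Branch term (13/2)*sqrt(1 - v/(5/2)): its argument vanishes at v = 5/2, a square-root branch point, modulus 5/2.
The radius of convergence is the smallest modulus among the singular points: 4/3.
The branch term is analytic at 4/3 and contributes nothing to the residue; only the rational part matters.
At the order-1 pole 4/3 set g(v) = (v - (4/3))*(rational part) = -26/15.
Simple pole: residue = g(a) at a = 4/3, which is -26/15.
List the singular points by increasing real part (a conjugate pair: the negative imaginary part first).

Radius of convergence at 0: 4/3.
At 4/3: a pole of order 1; residue -26/15.
At 5/2: an algebraic (square-root) branch point.


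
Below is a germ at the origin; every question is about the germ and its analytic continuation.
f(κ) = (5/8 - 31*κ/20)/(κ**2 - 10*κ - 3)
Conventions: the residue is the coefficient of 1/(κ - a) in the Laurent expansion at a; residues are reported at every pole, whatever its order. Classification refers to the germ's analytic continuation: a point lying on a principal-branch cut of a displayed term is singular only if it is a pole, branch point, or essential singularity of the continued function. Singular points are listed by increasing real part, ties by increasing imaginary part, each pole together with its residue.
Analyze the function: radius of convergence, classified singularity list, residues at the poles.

Denominator factor (κ**2 - 10*κ - 3): discriminant 112, real irrational roots 5 + (2)*sqrt(7) and 5 - (2)*sqrt(7); poles of order 1, moduli 5 + (2)*sqrt(7) and -5 + (2)*sqrt(7).
The radius of convergence is the smallest modulus among the singular points: -5 + (2)*sqrt(7).
The factor κ**2 - 10*κ - 3 splits as (κ - a)(κ - a') with a = 5 - (2)*sqrt(7), a' = 5 + (2)*sqrt(7). At the order-1 pole a set g(κ) = (κ - a)*f(κ) = [5/8 - 31*κ/20] / (κ - a').
Simple pole: residue = g(a) at a = 5 - (2)*sqrt(7), which is -31/40 + (57/224)*sqrt(7).
The factor κ**2 - 10*κ - 3 splits as (κ - a)(κ - a') with a = 5 + (2)*sqrt(7), a' = 5 - (2)*sqrt(7). At the order-1 pole a set g(κ) = (κ - a)*f(κ) = [5/8 - 31*κ/20] / (κ - a').
Simple pole: residue = g(a) at a = 5 + (2)*sqrt(7), which is -31/40 - (57/224)*sqrt(7).
List the singular points by increasing real part (a conjugate pair: the negative imaginary part first).

Radius of convergence at 0: -5 + (2)*sqrt(7).
At 5 - (2)*sqrt(7): a pole of order 1; residue -31/40 + (57/224)*sqrt(7).
At 5 + (2)*sqrt(7): a pole of order 1; residue -31/40 - (57/224)*sqrt(7).


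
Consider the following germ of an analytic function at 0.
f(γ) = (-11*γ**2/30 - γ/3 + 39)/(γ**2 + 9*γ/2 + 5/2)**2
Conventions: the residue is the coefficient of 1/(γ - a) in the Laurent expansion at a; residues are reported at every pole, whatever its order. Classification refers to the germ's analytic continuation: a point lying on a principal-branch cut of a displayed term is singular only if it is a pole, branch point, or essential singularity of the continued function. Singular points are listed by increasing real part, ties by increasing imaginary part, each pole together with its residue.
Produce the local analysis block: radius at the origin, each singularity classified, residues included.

Radius of convergence at 0: 9/4 - (1/4)*sqrt(41).
At -9/4 - (1/4)*sqrt(41): a pole of order 2; residue (1864/5043)*sqrt(41).
At -9/4 + (1/4)*sqrt(41): a pole of order 2; residue -(1864/5043)*sqrt(41).

Denominator factor (γ**2 + 9*γ/2 + 5/2)^2: discriminant 41/4, real irrational roots -9/4 + (1/4)*sqrt(41) and -9/4 - (1/4)*sqrt(41); poles of order 2, moduli 9/4 - (1/4)*sqrt(41) and 9/4 + (1/4)*sqrt(41).
The radius of convergence is the smallest modulus among the singular points: 9/4 - (1/4)*sqrt(41).
The factor γ**2 + 9*γ/2 + 5/2 splits as (γ - a)(γ - a') with a = -9/4 - (1/4)*sqrt(41), a' = -9/4 + (1/4)*sqrt(41). At the order-2 pole a set g(γ) = (γ - a)^2*f(γ) = [-11*γ**2/30 - γ/3 + 39] / (γ - a')^2.
Order-2 pole: residue = g'(a); g'(-9/4 - (1/4)*sqrt(41)) = (1864/5043)*sqrt(41), so the residue is (1864/5043)*sqrt(41).
The factor γ**2 + 9*γ/2 + 5/2 splits as (γ - a)(γ - a') with a = -9/4 + (1/4)*sqrt(41), a' = -9/4 - (1/4)*sqrt(41). At the order-2 pole a set g(γ) = (γ - a)^2*f(γ) = [-11*γ**2/30 - γ/3 + 39] / (γ - a')^2.
Order-2 pole: residue = g'(a); g'(-9/4 + (1/4)*sqrt(41)) = -(1864/5043)*sqrt(41), so the residue is -(1864/5043)*sqrt(41).
List the singular points by increasing real part (a conjugate pair: the negative imaginary part first).


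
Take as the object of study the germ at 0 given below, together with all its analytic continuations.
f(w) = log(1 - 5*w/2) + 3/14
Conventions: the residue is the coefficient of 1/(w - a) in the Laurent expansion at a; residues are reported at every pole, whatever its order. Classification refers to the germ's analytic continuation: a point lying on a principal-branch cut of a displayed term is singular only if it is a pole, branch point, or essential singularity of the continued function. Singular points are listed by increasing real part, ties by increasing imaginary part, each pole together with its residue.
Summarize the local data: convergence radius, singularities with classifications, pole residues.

Branch term (1)*log(1 - w/(2/5)): its argument vanishes at w = 2/5, a logarithmic branch point, modulus 2/5.
The radius of convergence is the smallest modulus among the singular points: 2/5.

Radius of convergence at 0: 2/5.
At 2/5: a logarithmic branch point.


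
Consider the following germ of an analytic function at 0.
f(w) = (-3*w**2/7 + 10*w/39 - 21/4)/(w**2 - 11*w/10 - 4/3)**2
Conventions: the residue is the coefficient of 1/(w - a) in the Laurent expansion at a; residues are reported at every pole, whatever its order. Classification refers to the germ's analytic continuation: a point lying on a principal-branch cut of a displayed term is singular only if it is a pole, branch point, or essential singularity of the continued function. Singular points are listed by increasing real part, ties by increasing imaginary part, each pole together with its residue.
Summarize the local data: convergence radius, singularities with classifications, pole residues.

Denominator factor (w**2 - 11*w/10 - 4/3)^2: discriminant 1963/300, real irrational roots 11/20 + (1/60)*sqrt(5889) and 11/20 - (1/60)*sqrt(5889); poles of order 2, moduli 11/20 + (1/60)*sqrt(5889) and -11/20 + (1/60)*sqrt(5889).
The radius of convergence is the smallest modulus among the singular points: -11/20 + (1/60)*sqrt(5889).
The factor w**2 - 11*w/10 - 4/3 splits as (w - a)(w - a') with a = 11/20 - (1/60)*sqrt(5889), a' = 11/20 + (1/60)*sqrt(5889). At the order-2 pole a set g(w) = (w - a)^2*f(w) = [-3*w**2/7 + 10*w/39 - 21/4] / (w - a')^2.
Order-2 pole: residue = g'(a); g'(11/20 - (1/60)*sqrt(5889)) = -(2477500/350656579)*sqrt(5889), so the residue is -(2477500/350656579)*sqrt(5889).
The factor w**2 - 11*w/10 - 4/3 splits as (w - a)(w - a') with a = 11/20 + (1/60)*sqrt(5889), a' = 11/20 - (1/60)*sqrt(5889). At the order-2 pole a set g(w) = (w - a)^2*f(w) = [-3*w**2/7 + 10*w/39 - 21/4] / (w - a')^2.
Order-2 pole: residue = g'(a); g'(11/20 + (1/60)*sqrt(5889)) = (2477500/350656579)*sqrt(5889), so the residue is (2477500/350656579)*sqrt(5889).
List the singular points by increasing real part (a conjugate pair: the negative imaginary part first).

Radius of convergence at 0: -11/20 + (1/60)*sqrt(5889).
At 11/20 - (1/60)*sqrt(5889): a pole of order 2; residue -(2477500/350656579)*sqrt(5889).
At 11/20 + (1/60)*sqrt(5889): a pole of order 2; residue (2477500/350656579)*sqrt(5889).


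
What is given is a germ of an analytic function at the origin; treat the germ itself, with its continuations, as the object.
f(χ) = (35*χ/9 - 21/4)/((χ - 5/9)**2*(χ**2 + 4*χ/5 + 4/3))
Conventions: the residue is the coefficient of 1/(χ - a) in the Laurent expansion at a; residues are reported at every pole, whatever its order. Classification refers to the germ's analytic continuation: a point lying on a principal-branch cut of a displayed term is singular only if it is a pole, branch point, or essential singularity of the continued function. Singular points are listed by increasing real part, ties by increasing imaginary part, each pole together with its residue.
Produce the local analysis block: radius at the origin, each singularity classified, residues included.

Radius of convergence at 0: 5/9.
At (-2/5) - ((2/15)*sqrt(66))*i: a pole of order 1; residue (-70749/43940) - ((350721/3866720)*sqrt(66))*i.
At (-2/5) + ((2/15)*sqrt(66))*i: a pole of order 1; residue (-70749/43940) + ((350721/3866720)*sqrt(66))*i.
At 5/9: a pole of order 2; residue 70749/21970.

Denominator factor (χ**2 + 4*χ/5 + 4/3): discriminant -352/75, complex-conjugate roots (-2/5) + ((2/15)*sqrt(66))*i and (-2/5) - ((2/15)*sqrt(66))*i; poles of order 1, moduli (2/3)*sqrt(3) and (2/3)*sqrt(3).
Denominator factor (χ - 5/9)^2: pole of order 2 at 5/9, modulus 5/9.
The radius of convergence is the smallest modulus among the singular points: 5/9.
The factor χ**2 + 4*χ/5 + 4/3 splits as (χ - a)(χ - a') with a = (-2/5) - ((2/15)*sqrt(66))*i, a' = (-2/5) + ((2/15)*sqrt(66))*i. At the order-1 pole a set g(χ) = (χ - a)*f(χ) = [(35*χ/9 - 21/4)/(χ - 5/9)**2] / (χ - a').
Simple pole: residue = g(a) at a = (-2/5) - ((2/15)*sqrt(66))*i, which is (-70749/43940) - ((350721/3866720)*sqrt(66))*i.
The factor χ**2 + 4*χ/5 + 4/3 splits as (χ - a)(χ - a') with a = (-2/5) + ((2/15)*sqrt(66))*i, a' = (-2/5) - ((2/15)*sqrt(66))*i. At the order-1 pole a set g(χ) = (χ - a)*f(χ) = [(35*χ/9 - 21/4)/(χ - 5/9)**2] / (χ - a').
Simple pole: residue = g(a) at a = (-2/5) + ((2/15)*sqrt(66))*i, which is (-70749/43940) + ((350721/3866720)*sqrt(66))*i.
At the order-2 pole 5/9 set g(χ) = (χ - (5/9))^2*f(χ) = (35*χ/9 - 21/4)/(χ**2 + 4*χ/5 + 4/3).
Order-2 pole: residue = g'(a); g'(5/9) = 70749/21970, so the residue is 70749/21970.
List the singular points by increasing real part (a conjugate pair: the negative imaginary part first).


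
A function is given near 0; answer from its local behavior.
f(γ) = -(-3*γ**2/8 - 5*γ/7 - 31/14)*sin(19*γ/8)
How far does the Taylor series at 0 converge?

The radius of convergence is infinite.

The factor -sin(19*γ/8) is entire and contributes no finite singular point.
The polynomial part has no poles.
No finite singular points: the Taylor series at 0 converges everywhere.


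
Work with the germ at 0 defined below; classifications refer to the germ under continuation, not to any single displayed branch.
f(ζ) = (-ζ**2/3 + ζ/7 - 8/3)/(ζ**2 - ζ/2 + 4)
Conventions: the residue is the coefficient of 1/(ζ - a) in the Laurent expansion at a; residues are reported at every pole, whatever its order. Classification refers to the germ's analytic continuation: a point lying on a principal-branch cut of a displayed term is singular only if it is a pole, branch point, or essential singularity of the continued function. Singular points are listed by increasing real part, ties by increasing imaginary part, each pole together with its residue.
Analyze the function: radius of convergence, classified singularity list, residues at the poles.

Denominator factor (ζ**2 - ζ/2 + 4): discriminant -63/4, complex-conjugate roots (1/4) + ((3/4)*sqrt(7))*i and (1/4) - ((3/4)*sqrt(7))*i; poles of order 1, moduli 2 and 2.
The radius of convergence is the smallest modulus among the singular points: 2.
The factor ζ**2 - ζ/2 + 4 splits as (ζ - a)(ζ - a') with a = (1/4) - ((3/4)*sqrt(7))*i, a' = (1/4) + ((3/4)*sqrt(7))*i. At the order-1 pole a set g(ζ) = (ζ - a)*f(ζ) = [-ζ**2/3 + ζ/7 - 8/3] / (ζ - a').
Simple pole: residue = g(a) at a = (1/4) - ((3/4)*sqrt(7))*i, which is (-1/84) - ((25/196)*sqrt(7))*i.
The factor ζ**2 - ζ/2 + 4 splits as (ζ - a)(ζ - a') with a = (1/4) + ((3/4)*sqrt(7))*i, a' = (1/4) - ((3/4)*sqrt(7))*i. At the order-1 pole a set g(ζ) = (ζ - a)*f(ζ) = [-ζ**2/3 + ζ/7 - 8/3] / (ζ - a').
Simple pole: residue = g(a) at a = (1/4) + ((3/4)*sqrt(7))*i, which is (-1/84) + ((25/196)*sqrt(7))*i.
List the singular points by increasing real part (a conjugate pair: the negative imaginary part first).

Radius of convergence at 0: 2.
At (1/4) - ((3/4)*sqrt(7))*i: a pole of order 1; residue (-1/84) - ((25/196)*sqrt(7))*i.
At (1/4) + ((3/4)*sqrt(7))*i: a pole of order 1; residue (-1/84) + ((25/196)*sqrt(7))*i.


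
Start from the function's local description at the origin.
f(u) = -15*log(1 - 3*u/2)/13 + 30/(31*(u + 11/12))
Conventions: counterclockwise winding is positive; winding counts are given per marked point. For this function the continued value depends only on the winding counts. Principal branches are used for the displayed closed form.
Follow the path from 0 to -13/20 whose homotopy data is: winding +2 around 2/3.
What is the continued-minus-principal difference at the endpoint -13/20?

The rational part is single-valued and drops out of the difference; each branch term changes only by its own monodromy.
(-15/13)*log(1 - u/(2/3)): each positive loop around 2/3 adds 2*pi*i to the log, so winding +2 contributes (-15/13)*(2)*2*pi*i = -(60/13)*pi*i.
Summing the contributions at u = -13/20 gives -(60/13)*pi*i.

Continued minus principal equals -(60/13)*pi*i.


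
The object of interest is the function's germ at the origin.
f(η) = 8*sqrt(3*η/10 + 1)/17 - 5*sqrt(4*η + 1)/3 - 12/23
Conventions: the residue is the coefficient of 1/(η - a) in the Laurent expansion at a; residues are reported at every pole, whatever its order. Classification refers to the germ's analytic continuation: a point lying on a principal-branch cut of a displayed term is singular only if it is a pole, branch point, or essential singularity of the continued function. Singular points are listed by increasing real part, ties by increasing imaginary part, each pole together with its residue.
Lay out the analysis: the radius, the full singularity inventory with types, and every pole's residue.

Branch term (8/17)*sqrt(1 - η/(-10/3)): its argument vanishes at η = -10/3, a square-root branch point, modulus 10/3.
Branch term (-5/3)*sqrt(1 - η/(-1/4)): its argument vanishes at η = -1/4, a square-root branch point, modulus 1/4.
The radius of convergence is the smallest modulus among the singular points: 1/4.
List the singular points by increasing real part (a conjugate pair: the negative imaginary part first).

Radius of convergence at 0: 1/4.
At -10/3: an algebraic (square-root) branch point.
At -1/4: an algebraic (square-root) branch point.


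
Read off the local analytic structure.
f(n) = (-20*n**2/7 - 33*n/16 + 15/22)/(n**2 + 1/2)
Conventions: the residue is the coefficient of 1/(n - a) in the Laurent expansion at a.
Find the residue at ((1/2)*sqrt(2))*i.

The residue is (-33/32) - ((325/308)*sqrt(2))*i.

The factor n**2 + 1/2 splits as (n - a)(n - a') with a = ((1/2)*sqrt(2))*i, a' = -((1/2)*sqrt(2))*i. At the order-1 pole a set g(n) = (n - a)*f(n) = [-20*n**2/7 - 33*n/16 + 15/22] / (n - a').
Simple pole: residue = g(a) at a = ((1/2)*sqrt(2))*i, which is (-33/32) - ((325/308)*sqrt(2))*i.


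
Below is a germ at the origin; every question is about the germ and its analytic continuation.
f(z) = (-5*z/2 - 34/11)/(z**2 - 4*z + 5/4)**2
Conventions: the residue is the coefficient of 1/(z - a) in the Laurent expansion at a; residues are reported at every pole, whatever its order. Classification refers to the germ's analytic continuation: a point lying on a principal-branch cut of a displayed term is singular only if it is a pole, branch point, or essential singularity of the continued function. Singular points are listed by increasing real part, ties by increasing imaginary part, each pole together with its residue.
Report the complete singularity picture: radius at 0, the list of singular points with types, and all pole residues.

Denominator factor (z**2 - 4*z + 5/4)^2: discriminant 11, real irrational roots 2 + (1/2)*sqrt(11) and 2 - (1/2)*sqrt(11); poles of order 2, moduli 2 + (1/2)*sqrt(11) and 2 - (1/2)*sqrt(11).
The radius of convergence is the smallest modulus among the singular points: 2 - (1/2)*sqrt(11).
The factor z**2 - 4*z + 5/4 splits as (z - a)(z - a') with a = 2 - (1/2)*sqrt(11), a' = 2 + (1/2)*sqrt(11). At the order-2 pole a set g(z) = (z - a)^2*f(z) = [-5*z/2 - 34/11] / (z - a')^2.
Order-2 pole: residue = g'(a); g'(2 - (1/2)*sqrt(11)) = -(178/1331)*sqrt(11), so the residue is -(178/1331)*sqrt(11).
The factor z**2 - 4*z + 5/4 splits as (z - a)(z - a') with a = 2 + (1/2)*sqrt(11), a' = 2 - (1/2)*sqrt(11). At the order-2 pole a set g(z) = (z - a)^2*f(z) = [-5*z/2 - 34/11] / (z - a')^2.
Order-2 pole: residue = g'(a); g'(2 + (1/2)*sqrt(11)) = (178/1331)*sqrt(11), so the residue is (178/1331)*sqrt(11).
List the singular points by increasing real part (a conjugate pair: the negative imaginary part first).

Radius of convergence at 0: 2 - (1/2)*sqrt(11).
At 2 - (1/2)*sqrt(11): a pole of order 2; residue -(178/1331)*sqrt(11).
At 2 + (1/2)*sqrt(11): a pole of order 2; residue (178/1331)*sqrt(11).


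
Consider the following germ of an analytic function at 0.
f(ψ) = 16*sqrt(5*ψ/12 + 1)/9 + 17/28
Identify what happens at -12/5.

The term (16/9)*sqrt(1 - ψ/(-12/5)) has argument 1 - -12/5/(-12/5) = 0 at -12/5: a square-root (algebraic, two-sheeted) branch point; the remaining terms are analytic or single-valued there.

The point is an algebraic (square-root) branch point.


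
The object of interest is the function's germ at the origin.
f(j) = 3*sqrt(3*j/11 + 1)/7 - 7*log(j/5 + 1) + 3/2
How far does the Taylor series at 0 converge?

Branch term (3/7)*sqrt(1 - j/(-11/3)): its argument vanishes at j = -11/3, a square-root branch point, modulus 11/3.
Branch term (-7)*log(1 - j/(-5)): its argument vanishes at j = -5, a logarithmic branch point, modulus 5.
The radius of convergence is the smallest modulus among the singular points: 11/3.

The radius of convergence is 11/3.


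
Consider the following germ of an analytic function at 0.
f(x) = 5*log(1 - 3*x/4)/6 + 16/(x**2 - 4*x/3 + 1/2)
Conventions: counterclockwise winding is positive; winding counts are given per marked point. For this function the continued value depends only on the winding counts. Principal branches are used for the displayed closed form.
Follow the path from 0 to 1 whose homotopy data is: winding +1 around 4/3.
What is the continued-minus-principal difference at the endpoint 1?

The rational part is single-valued and drops out of the difference; each branch term changes only by its own monodromy.
(5/6)*log(1 - x/(4/3)): each positive loop around 4/3 adds 2*pi*i to the log, so winding +1 contributes (5/6)*(1)*2*pi*i = (5/3)*pi*i.
Summing the contributions at x = 1 gives (5/3)*pi*i.

Continued minus principal equals (5/3)*pi*i.


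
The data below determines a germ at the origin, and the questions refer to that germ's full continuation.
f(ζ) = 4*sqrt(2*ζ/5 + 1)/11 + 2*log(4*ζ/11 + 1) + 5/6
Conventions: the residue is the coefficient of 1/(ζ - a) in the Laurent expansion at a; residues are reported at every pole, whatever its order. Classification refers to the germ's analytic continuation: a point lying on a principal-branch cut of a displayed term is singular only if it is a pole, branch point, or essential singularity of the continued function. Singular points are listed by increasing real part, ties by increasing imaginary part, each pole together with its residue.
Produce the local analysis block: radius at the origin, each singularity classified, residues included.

Radius of convergence at 0: 5/2.
At -11/4: a logarithmic branch point.
At -5/2: an algebraic (square-root) branch point.

Branch term (2)*log(1 - ζ/(-11/4)): its argument vanishes at ζ = -11/4, a logarithmic branch point, modulus 11/4.
Branch term (4/11)*sqrt(1 - ζ/(-5/2)): its argument vanishes at ζ = -5/2, a square-root branch point, modulus 5/2.
The radius of convergence is the smallest modulus among the singular points: 5/2.
List the singular points by increasing real part (a conjugate pair: the negative imaginary part first).


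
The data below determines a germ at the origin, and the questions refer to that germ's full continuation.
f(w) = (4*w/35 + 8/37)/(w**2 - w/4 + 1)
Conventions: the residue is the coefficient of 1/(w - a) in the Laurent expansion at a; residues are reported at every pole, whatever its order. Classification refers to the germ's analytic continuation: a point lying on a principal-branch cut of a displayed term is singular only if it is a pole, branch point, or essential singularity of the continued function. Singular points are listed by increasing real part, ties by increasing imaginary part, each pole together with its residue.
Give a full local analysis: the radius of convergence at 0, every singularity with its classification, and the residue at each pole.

Denominator factor (w**2 - w/4 + 1): discriminant -63/16, complex-conjugate roots (1/8) + ((3/8)*sqrt(7))*i and (1/8) - ((3/8)*sqrt(7))*i; poles of order 1, moduli 1 and 1.
The radius of convergence is the smallest modulus among the singular points: 1.
The factor w**2 - w/4 + 1 splits as (w - a)(w - a') with a = (1/8) - ((3/8)*sqrt(7))*i, a' = (1/8) + ((3/8)*sqrt(7))*i. At the order-1 pole a set g(w) = (w - a)*f(w) = [4*w/35 + 8/37] / (w - a').
Simple pole: residue = g(a) at a = (1/8) - ((3/8)*sqrt(7))*i, which is (2/35) + ((398/9065)*sqrt(7))*i.
The factor w**2 - w/4 + 1 splits as (w - a)(w - a') with a = (1/8) + ((3/8)*sqrt(7))*i, a' = (1/8) - ((3/8)*sqrt(7))*i. At the order-1 pole a set g(w) = (w - a)*f(w) = [4*w/35 + 8/37] / (w - a').
Simple pole: residue = g(a) at a = (1/8) + ((3/8)*sqrt(7))*i, which is (2/35) - ((398/9065)*sqrt(7))*i.
List the singular points by increasing real part (a conjugate pair: the negative imaginary part first).

Radius of convergence at 0: 1.
At (1/8) - ((3/8)*sqrt(7))*i: a pole of order 1; residue (2/35) + ((398/9065)*sqrt(7))*i.
At (1/8) + ((3/8)*sqrt(7))*i: a pole of order 1; residue (2/35) - ((398/9065)*sqrt(7))*i.


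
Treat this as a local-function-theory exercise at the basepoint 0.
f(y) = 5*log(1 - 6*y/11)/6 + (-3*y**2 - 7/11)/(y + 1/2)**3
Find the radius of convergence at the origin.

Denominator factor (y + 1/2)^3: pole of order 3 at -1/2, modulus 1/2.
Branch term (5/6)*log(1 - y/(11/6)): its argument vanishes at y = 11/6, a logarithmic branch point, modulus 11/6.
The radius of convergence is the smallest modulus among the singular points: 1/2.

The radius of convergence is 1/2.


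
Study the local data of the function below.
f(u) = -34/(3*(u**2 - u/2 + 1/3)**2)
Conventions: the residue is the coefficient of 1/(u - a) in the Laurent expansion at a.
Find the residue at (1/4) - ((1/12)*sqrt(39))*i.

The residue is -((544/169)*sqrt(39))*i.

The factor u**2 - u/2 + 1/3 splits as (u - a)(u - a') with a = (1/4) - ((1/12)*sqrt(39))*i, a' = (1/4) + ((1/12)*sqrt(39))*i. At the order-2 pole a set g(u) = (u - a)^2*f(u) = [-34/3] / (u - a')^2.
Order-2 pole: residue = g'(a); g'((1/4) - ((1/12)*sqrt(39))*i) = -((544/169)*sqrt(39))*i, so the residue is -((544/169)*sqrt(39))*i.


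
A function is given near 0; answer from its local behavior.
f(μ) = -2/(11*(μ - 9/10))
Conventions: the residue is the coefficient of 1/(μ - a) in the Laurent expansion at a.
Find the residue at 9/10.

The residue is -2/11.

At the order-1 pole 9/10 set g(μ) = (μ - (9/10))*f(μ) = -2/11.
Simple pole: residue = g(a) at a = 9/10, which is -2/11.


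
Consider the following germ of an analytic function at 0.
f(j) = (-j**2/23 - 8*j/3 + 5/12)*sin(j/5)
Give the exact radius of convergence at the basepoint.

The radius of convergence is infinite.

The factor sin(j/5) is entire and contributes no finite singular point.
The polynomial part has no poles.
No finite singular points: the Taylor series at 0 converges everywhere.
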